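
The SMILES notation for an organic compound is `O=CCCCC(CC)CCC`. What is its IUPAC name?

5-ethyloctanal

The longest carbon chain that includes the –CHO group has 8 carbons, so the parent hydride is octane.
An aldehyde (terminal –CHO) is the principal characteristic group, giving the suffix -al.
Choose the numbering such that the aldehyde carbon is C-1 by definition.
With this numbering: an ethyl group at C-5.
Assembling the pieces gives 5-ethyloctanal.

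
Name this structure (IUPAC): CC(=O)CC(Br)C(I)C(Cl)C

Counting along the main chain through the carbonyl gives 7 carbons: the parent is heptane.
The highest-priority functional group is a ketone (C=O on an internal carbon), so the name ends in -one.
Number the chain so that numbering from this end puts the carbonyl group at C-2 rather than C-6.
This places the carbonyl at C-2; a bromo group at C-4; a chloro group at C-6; an iodo group at C-5.
The substituents are ordered alphabetically, ignoring any di-/tri- multipliers.
Putting it together: 4-bromo-6-chloro-5-iodoheptan-2-one.

4-bromo-6-chloro-5-iodoheptan-2-one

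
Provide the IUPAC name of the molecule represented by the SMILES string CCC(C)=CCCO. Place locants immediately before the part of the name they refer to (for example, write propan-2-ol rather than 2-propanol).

4-methylhex-3-en-1-ol

The longest carbon chain that includes the –OH group and the multiple bond has 6 carbons, so the parent hydride is hexane.
The highest-priority functional group is an alcohol (–OH), so the name ends in -ol.
The chain contains a C=C double bond, so the unsaturation ending is -ene.
Choose the numbering such that numbering from this end puts the hydroxyl group at C-1 rather than C-6.
With this numbering: the hydroxyl at C-1; the double bond between C-3 and C-4; a methyl group at C-4.
Assembling the pieces gives 4-methylhex-3-en-1-ol.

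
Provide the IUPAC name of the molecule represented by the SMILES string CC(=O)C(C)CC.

The longest carbon chain that includes the carbonyl has 5 carbons, so the parent hydride is pentane.
The principal characteristic group is a ketone (C=O on an internal carbon), named with the suffix -one.
Number the chain so that numbering from this end puts the carbonyl group at C-2 rather than C-4.
With this numbering: the carbonyl at C-2; a methyl group at C-3.
Assembling the pieces gives 3-methylpentan-2-one.

3-methylpentan-2-one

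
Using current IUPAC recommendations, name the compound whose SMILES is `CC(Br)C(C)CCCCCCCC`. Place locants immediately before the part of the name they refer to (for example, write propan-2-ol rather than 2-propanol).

2-bromo-3-methylundecane

The longest carbon chain is 11 atoms: the parent is undecane.
The numbering direction is chosen so that the substituent locant set {2,3} is lower than {9,10} at the first point of difference.
That gives a bromo group at C-2; a methyl group at C-3.
Substituent prefixes are cited in alphabetical order (multiplying prefixes like di-/tri- are ignored for ordering).
The name is 2-bromo-3-methylundecane.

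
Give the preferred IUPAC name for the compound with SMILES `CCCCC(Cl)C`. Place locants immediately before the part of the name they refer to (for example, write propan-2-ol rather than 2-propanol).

The longest carbon chain is 6 atoms: the parent is hexane.
Choose the numbering such that the substituent locant set {2} is lower than {5} at the first point of difference.
With this numbering: a chloro group at C-2.
Assembling the pieces gives 2-chlorohexane.

2-chlorohexane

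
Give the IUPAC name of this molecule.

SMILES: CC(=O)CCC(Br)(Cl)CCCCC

The longest chain bearing the carbonyl is 10 carbons long (decane).
A ketone (C=O on an internal carbon) is the principal characteristic group, giving the suffix -one.
The numbering direction is chosen so that numbering from this end puts the carbonyl group at C-2 rather than C-9.
This places the carbonyl at C-2; a bromo group at C-5; a chloro group at C-5.
Prefixes are listed alphabetically: bromo, chloro.
Putting it together: 5-bromo-5-chlorodecan-2-one.

5-bromo-5-chlorodecan-2-one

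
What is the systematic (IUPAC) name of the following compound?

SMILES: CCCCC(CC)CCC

4-ethyloctane

The parent chain contains 8 carbons (octane).
The numbering direction is chosen so that the substituent locant set {4} is lower than {5} at the first point of difference.
That gives an ethyl group at C-4.
Assembling the pieces gives 4-ethyloctane.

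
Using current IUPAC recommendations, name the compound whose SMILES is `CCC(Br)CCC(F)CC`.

The longest carbon chain is 8 atoms: the parent is octane.
Choose the numbering such that the locant sets are identical either way, so the alphabetically earlier bromo substituent takes the lower locant (3 rather than 6).
That gives a bromo group at C-3; a fluoro group at C-6.
The substituents are ordered alphabetically, ignoring any di-/tri- multipliers.
Assembling the pieces gives 3-bromo-6-fluorooctane.

3-bromo-6-fluorooctane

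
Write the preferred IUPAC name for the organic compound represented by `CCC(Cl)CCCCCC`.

3-chlorononane

The longest carbon chain is 9 atoms: the parent is nonane.
Choose the numbering such that the substituent locant set {3} is lower than {7} at the first point of difference.
With this numbering: a chloro group at C-3.
Putting it together: 3-chlorononane.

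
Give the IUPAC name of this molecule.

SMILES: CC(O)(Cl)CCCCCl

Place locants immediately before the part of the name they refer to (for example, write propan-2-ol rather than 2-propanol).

Counting along the main chain through the –OH group gives 6 carbons: the parent is hexane.
An alcohol (–OH) is the principal characteristic group, giving the suffix -ol.
Choose the numbering such that numbering from this end puts the hydroxyl group at C-2 rather than C-5.
That gives the hydroxyl at C-2; chloro groups at C-2 and C-6.
The name is 2,6-dichlorohexan-2-ol.

2,6-dichlorohexan-2-ol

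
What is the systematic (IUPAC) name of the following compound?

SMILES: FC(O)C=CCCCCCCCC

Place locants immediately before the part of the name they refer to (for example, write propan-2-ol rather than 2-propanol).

The longest chain bearing the –OH group and the multiple bond is 11 carbons long (undecane).
The principal characteristic group is an alcohol (–OH), named with the suffix -ol.
A C=C double bond in the chain gives the infix -ene-.
Number the chain so that numbering from this end puts the hydroxyl group at C-1 rather than C-11.
This places the hydroxyl at C-1; the double bond between C-2 and C-3; a fluoro group at C-1.
Assembling the pieces gives 1-fluoroundec-2-en-1-ol.

1-fluoroundec-2-en-1-ol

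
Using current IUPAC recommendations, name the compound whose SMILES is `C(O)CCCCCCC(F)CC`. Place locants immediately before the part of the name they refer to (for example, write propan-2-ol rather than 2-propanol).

8-fluorodecan-1-ol

The longest chain bearing the –OH group is 10 carbons long (decane).
An alcohol (–OH) is the principal characteristic group, giving the suffix -ol.
Choose the numbering such that numbering from this end puts the hydroxyl group at C-1 rather than C-10.
This places the hydroxyl at C-1; a fluoro group at C-8.
Putting it together: 8-fluorodecan-1-ol.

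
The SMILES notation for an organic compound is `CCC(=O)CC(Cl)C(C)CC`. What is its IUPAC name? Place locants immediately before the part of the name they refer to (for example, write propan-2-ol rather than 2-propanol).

The longest carbon chain that includes the carbonyl has 8 carbons, so the parent hydride is octane.
The highest-priority functional group is a ketone (C=O on an internal carbon), so the name ends in -one.
The numbering direction is chosen so that numbering from this end puts the carbonyl group at C-3 rather than C-6.
That gives the carbonyl at C-3; a chloro group at C-5; a methyl group at C-6.
Substituent prefixes are cited in alphabetical order (multiplying prefixes like di-/tri- are ignored for ordering).
The name is 5-chloro-6-methyloctan-3-one.

5-chloro-6-methyloctan-3-one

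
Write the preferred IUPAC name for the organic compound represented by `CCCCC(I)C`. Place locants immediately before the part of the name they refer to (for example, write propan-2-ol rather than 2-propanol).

2-iodohexane

The parent chain contains 6 carbons (hexane).
Number the chain so that the substituent locant set {2} is lower than {5} at the first point of difference.
This places an iodo group at C-2.
Assembling the pieces gives 2-iodohexane.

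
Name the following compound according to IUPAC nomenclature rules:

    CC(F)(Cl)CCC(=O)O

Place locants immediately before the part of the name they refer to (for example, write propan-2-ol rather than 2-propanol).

4-chloro-4-fluoropentanoic acid

The longest carbon chain that includes the –COOH group has 5 carbons, so the parent hydride is pentane.
The principal characteristic group is a carboxylic acid (terminal –COOH), named with the suffix -oic acid.
Number the chain so that the carboxylic acid carbon is C-1 by definition.
That gives a chloro group at C-4; a fluoro group at C-4.
Substituent prefixes are cited in alphabetical order (multiplying prefixes like di-/tri- are ignored for ordering).
The name is 4-chloro-4-fluoropentanoic acid.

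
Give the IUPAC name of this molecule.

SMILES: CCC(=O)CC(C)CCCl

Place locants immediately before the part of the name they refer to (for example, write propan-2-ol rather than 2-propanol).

7-chloro-5-methylheptan-3-one

The longest carbon chain that includes the carbonyl has 7 carbons, so the parent hydride is heptane.
A ketone (C=O on an internal carbon) is the principal characteristic group, giving the suffix -one.
Choose the numbering such that numbering from this end puts the carbonyl group at C-3 rather than C-5.
This places the carbonyl at C-3; a chloro group at C-7; a methyl group at C-5.
Substituent prefixes are cited in alphabetical order (multiplying prefixes like di-/tri- are ignored for ordering).
Assembling the pieces gives 7-chloro-5-methylheptan-3-one.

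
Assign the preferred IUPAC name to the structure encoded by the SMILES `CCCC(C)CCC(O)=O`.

Counting along the main chain through the –COOH group gives 7 carbons: the parent is heptane.
A carboxylic acid (terminal –COOH) is the principal characteristic group, giving the suffix -oic acid.
Choose the numbering such that the carboxylic acid carbon is C-1 by definition.
This places a methyl group at C-4.
Assembling the pieces gives 4-methylheptanoic acid.

4-methylheptanoic acid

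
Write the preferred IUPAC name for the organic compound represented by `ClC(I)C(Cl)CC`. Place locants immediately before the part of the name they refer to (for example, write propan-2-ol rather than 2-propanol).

The longest continuous carbon chain has 4 atoms, so the parent hydride is butane.
The numbering direction is chosen so that the substituent locant set {1,1,2} is lower than {3,4,4} at the first point of difference.
That gives chloro groups at C-1 and C-2; an iodo group at C-1.
Substituent prefixes are cited in alphabetical order (multiplying prefixes like di-/tri- are ignored for ordering).
The name is 1,2-dichloro-1-iodobutane.

1,2-dichloro-1-iodobutane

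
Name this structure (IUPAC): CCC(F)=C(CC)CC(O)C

The longest carbon chain that includes the –OH group and the multiple bond has 7 carbons, so the parent hydride is heptane.
The highest-priority functional group is an alcohol (–OH), so the name ends in -ol.
A C=C double bond in the chain gives the infix -ene-.
Number the chain so that numbering from this end puts the hydroxyl group at C-2 rather than C-6.
That gives the hydroxyl at C-2; the double bond between C-4 and C-5; an ethyl group at C-4; a fluoro group at C-5.
Substituent prefixes are cited in alphabetical order (multiplying prefixes like di-/tri- are ignored for ordering).
Putting it together: 4-ethyl-5-fluorohept-4-en-2-ol.

4-ethyl-5-fluorohept-4-en-2-ol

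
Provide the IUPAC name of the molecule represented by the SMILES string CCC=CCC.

The longest carbon chain that includes the multiple bond has 6 carbons, so the parent hydride is hexane.
The chain contains a C=C double bond, so the unsaturation ending is -ene.
Both numbering directions give the same locant set; either may be used.
That gives the double bond between C-3 and C-4.
The name is hex-3-ene.

hex-3-ene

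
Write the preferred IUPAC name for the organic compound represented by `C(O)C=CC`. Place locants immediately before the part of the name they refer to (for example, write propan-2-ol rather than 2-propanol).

but-2-en-1-ol

The longest carbon chain that includes the –OH group and the multiple bond has 4 carbons, so the parent hydride is butane.
The highest-priority functional group is an alcohol (–OH), so the name ends in -ol.
There is one C=C double bond, indicated by the ending -ene.
Number the chain so that numbering from this end puts the hydroxyl group at C-1 rather than C-4.
This places the hydroxyl at C-1; the double bond between C-2 and C-3.
Assembling the pieces gives but-2-en-1-ol.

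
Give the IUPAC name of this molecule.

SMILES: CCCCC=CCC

oct-3-ene

The longest chain bearing the multiple bond is 8 carbons long (octane).
The chain contains a C=C double bond, so the unsaturation ending is -ene.
Number the chain so that numbering from this end puts the double bond at C-3 rather than C-5.
With this numbering: the double bond between C-3 and C-4.
Putting it together: oct-3-ene.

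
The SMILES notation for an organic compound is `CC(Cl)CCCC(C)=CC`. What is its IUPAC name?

7-chloro-3-methyloct-2-ene

Counting along the main chain through the multiple bond gives 8 carbons: the parent is octane.
There is one C=C double bond, indicated by the ending -ene.
The numbering direction is chosen so that numbering from this end puts the double bond at C-2 rather than C-6.
With this numbering: the double bond between C-2 and C-3; a chloro group at C-7; a methyl group at C-3.
Prefixes are listed alphabetically: chloro, methyl.
The name is 7-chloro-3-methyloct-2-ene.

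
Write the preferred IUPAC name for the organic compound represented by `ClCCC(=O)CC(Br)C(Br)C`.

5,6-dibromo-1-chloroheptan-3-one

The longest chain bearing the carbonyl is 7 carbons long (heptane).
The principal characteristic group is a ketone (C=O on an internal carbon), named with the suffix -one.
The numbering direction is chosen so that numbering from this end puts the carbonyl group at C-3 rather than C-5.
With this numbering: the carbonyl at C-3; bromo groups at C-5 and C-6; a chloro group at C-1.
The substituents are ordered alphabetically, ignoring any di-/tri- multipliers.
Assembling the pieces gives 5,6-dibromo-1-chloroheptan-3-one.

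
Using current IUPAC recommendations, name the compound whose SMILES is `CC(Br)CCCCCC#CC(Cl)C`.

The longest chain bearing the multiple bond is 11 carbons long (undecane).
The chain contains a C≡C triple bond, so the unsaturation ending is -yne.
Choose the numbering such that numbering from this end puts the triple bond at C-3 rather than C-8.
With this numbering: the triple bond between C-3 and C-4; a bromo group at C-10; a chloro group at C-2.
Prefixes are listed alphabetically: bromo, chloro.
The name is 10-bromo-2-chloroundec-3-yne.

10-bromo-2-chloroundec-3-yne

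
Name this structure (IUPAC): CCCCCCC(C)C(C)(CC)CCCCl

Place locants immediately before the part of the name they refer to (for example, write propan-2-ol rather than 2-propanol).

The parent chain contains 11 carbons (undecane).
Choose the numbering such that the substituent locant set {1,4,4,5} is lower than {7,8,8,11} at the first point of difference.
That gives a chloro group at C-1; an ethyl group at C-4; methyl groups at C-4 and C-5.
Prefixes are listed alphabetically: chloro, ethyl, methyl.
Assembling the pieces gives 1-chloro-4-ethyl-4,5-dimethylundecane.

1-chloro-4-ethyl-4,5-dimethylundecane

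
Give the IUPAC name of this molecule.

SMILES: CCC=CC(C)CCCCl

Counting along the main chain through the multiple bond gives 8 carbons: the parent is octane.
There is one C=C double bond, indicated by the ending -ene.
Number the chain so that numbering from this end puts the double bond at C-3 rather than C-5.
That gives the double bond between C-3 and C-4; a chloro group at C-8; a methyl group at C-5.
Prefixes are listed alphabetically: chloro, methyl.
Putting it together: 8-chloro-5-methyloct-3-ene.

8-chloro-5-methyloct-3-ene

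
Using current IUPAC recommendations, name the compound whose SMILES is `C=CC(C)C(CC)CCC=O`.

The longest chain bearing the –CHO group and the multiple bond is 7 carbons long (heptane).
An aldehyde (terminal –CHO) is the principal characteristic group, giving the suffix -al.
There is one C=C double bond, indicated by the ending -ene.
The numbering direction is chosen so that the aldehyde carbon is C-1 by definition.
That gives the double bond between C-6 and C-7; an ethyl group at C-4; a methyl group at C-5.
The substituents are ordered alphabetically, ignoring any di-/tri- multipliers.
The name is 4-ethyl-5-methylhept-6-enal.

4-ethyl-5-methylhept-6-enal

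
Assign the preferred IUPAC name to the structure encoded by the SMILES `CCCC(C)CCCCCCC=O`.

The longest carbon chain that includes the –CHO group has 11 carbons, so the parent hydride is undecane.
The principal characteristic group is an aldehyde (terminal –CHO), named with the suffix -al.
Choose the numbering such that the aldehyde carbon is C-1 by definition.
This places a methyl group at C-8.
The name is 8-methylundecanal.

8-methylundecanal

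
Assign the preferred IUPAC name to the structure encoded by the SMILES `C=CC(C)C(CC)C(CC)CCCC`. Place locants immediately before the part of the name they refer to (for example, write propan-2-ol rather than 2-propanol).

The longest carbon chain that includes the multiple bond has 9 carbons, so the parent hydride is nonane.
There is one C=C double bond, indicated by the ending -ene.
Choose the numbering such that numbering from this end puts the double bond at C-1 rather than C-8.
This places the double bond between C-1 and C-2; ethyl groups at C-4 and C-5; a methyl group at C-3.
The substituents are ordered alphabetically, ignoring any di-/tri- multipliers.
Putting it together: 4,5-diethyl-3-methylnon-1-ene.

4,5-diethyl-3-methylnon-1-ene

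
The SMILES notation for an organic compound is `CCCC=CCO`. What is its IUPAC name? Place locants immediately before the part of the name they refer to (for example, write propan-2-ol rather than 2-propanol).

The longest chain bearing the –OH group and the multiple bond is 6 carbons long (hexane).
An alcohol (–OH) is the principal characteristic group, giving the suffix -ol.
A C=C double bond in the chain gives the infix -ene-.
Choose the numbering such that numbering from this end puts the hydroxyl group at C-1 rather than C-6.
This places the hydroxyl at C-1; the double bond between C-2 and C-3.
Putting it together: hex-2-en-1-ol.

hex-2-en-1-ol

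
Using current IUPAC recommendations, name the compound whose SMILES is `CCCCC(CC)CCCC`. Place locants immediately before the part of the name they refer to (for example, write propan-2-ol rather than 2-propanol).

5-ethylnonane

The longest continuous carbon chain has 9 atoms, so the parent hydride is nonane.
Numbering from either end gives identical locants here.
That gives an ethyl group at C-5.
Assembling the pieces gives 5-ethylnonane.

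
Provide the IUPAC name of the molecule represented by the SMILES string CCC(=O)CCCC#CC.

The longest carbon chain that includes the carbonyl and the multiple bond has 9 carbons, so the parent hydride is nonane.
The principal characteristic group is a ketone (C=O on an internal carbon), named with the suffix -one.
The chain contains a C≡C triple bond, so the unsaturation ending is -yne.
Number the chain so that numbering from this end puts the carbonyl group at C-3 rather than C-7.
That gives the carbonyl at C-3; the triple bond between C-7 and C-8.
Putting it together: non-7-yn-3-one.

non-7-yn-3-one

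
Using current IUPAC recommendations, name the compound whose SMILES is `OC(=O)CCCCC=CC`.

The longest chain bearing the –COOH group and the multiple bond is 8 carbons long (octane).
A carboxylic acid (terminal –COOH) is the principal characteristic group, giving the suffix -oic acid.
The chain contains a C=C double bond, so the unsaturation ending is -ene.
Choose the numbering such that the carboxylic acid carbon is C-1 by definition.
This places the double bond between C-6 and C-7.
Putting it together: oct-6-enoic acid.

oct-6-enoic acid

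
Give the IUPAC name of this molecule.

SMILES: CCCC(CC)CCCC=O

Counting along the main chain through the –CHO group gives 8 carbons: the parent is octane.
An aldehyde (terminal –CHO) is the principal characteristic group, giving the suffix -al.
Choose the numbering such that the aldehyde carbon is C-1 by definition.
That gives an ethyl group at C-5.
Putting it together: 5-ethyloctanal.

5-ethyloctanal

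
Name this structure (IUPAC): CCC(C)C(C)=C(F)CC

3-fluoro-4,5-dimethylhept-3-ene

The longest chain bearing the multiple bond is 7 carbons long (heptane).
A C=C double bond in the chain gives the infix -ene-.
The numbering direction is chosen so that numbering from this end puts the double bond at C-3 rather than C-4.
With this numbering: the double bond between C-3 and C-4; a fluoro group at C-3; methyl groups at C-4 and C-5.
Substituent prefixes are cited in alphabetical order (multiplying prefixes like di-/tri- are ignored for ordering).
Assembling the pieces gives 3-fluoro-4,5-dimethylhept-3-ene.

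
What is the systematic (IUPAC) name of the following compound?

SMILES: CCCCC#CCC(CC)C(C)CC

8-ethyl-9-methylundec-5-yne

Counting along the main chain through the multiple bond gives 11 carbons: the parent is undecane.
The chain contains a C≡C triple bond, so the unsaturation ending is -yne.
The numbering direction is chosen so that numbering from this end puts the triple bond at C-5 rather than C-6.
This places the triple bond between C-5 and C-6; an ethyl group at C-8; a methyl group at C-9.
Prefixes are listed alphabetically: ethyl, methyl.
The name is 8-ethyl-9-methylundec-5-yne.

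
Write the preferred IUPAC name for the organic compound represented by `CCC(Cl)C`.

The longest carbon chain is 4 atoms: the parent is butane.
Choose the numbering such that the substituent locant set {2} is lower than {3} at the first point of difference.
That gives a chloro group at C-2.
Assembling the pieces gives 2-chlorobutane.

2-chlorobutane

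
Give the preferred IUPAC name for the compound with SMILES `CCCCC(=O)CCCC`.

nonan-5-one

The longest chain bearing the carbonyl is 9 carbons long (nonane).
The highest-priority functional group is a ketone (C=O on an internal carbon), so the name ends in -one.
Both numbering directions give the same locant set; either may be used.
That gives the carbonyl at C-5.
The name is nonan-5-one.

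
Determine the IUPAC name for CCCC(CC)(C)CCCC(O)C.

6-ethyl-6-methylnonan-2-ol

The longest carbon chain that includes the –OH group has 9 carbons, so the parent hydride is nonane.
The highest-priority functional group is an alcohol (–OH), so the name ends in -ol.
Number the chain so that numbering from this end puts the hydroxyl group at C-2 rather than C-8.
This places the hydroxyl at C-2; an ethyl group at C-6; a methyl group at C-6.
Substituent prefixes are cited in alphabetical order (multiplying prefixes like di-/tri- are ignored for ordering).
The name is 6-ethyl-6-methylnonan-2-ol.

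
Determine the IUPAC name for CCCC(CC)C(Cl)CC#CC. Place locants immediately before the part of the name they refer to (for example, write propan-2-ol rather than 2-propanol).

5-chloro-6-ethylnon-2-yne

The longest carbon chain that includes the multiple bond has 9 carbons, so the parent hydride is nonane.
The chain contains a C≡C triple bond, so the unsaturation ending is -yne.
Choose the numbering such that numbering from this end puts the triple bond at C-2 rather than C-7.
This places the triple bond between C-2 and C-3; a chloro group at C-5; an ethyl group at C-6.
Substituent prefixes are cited in alphabetical order (multiplying prefixes like di-/tri- are ignored for ordering).
The name is 5-chloro-6-ethylnon-2-yne.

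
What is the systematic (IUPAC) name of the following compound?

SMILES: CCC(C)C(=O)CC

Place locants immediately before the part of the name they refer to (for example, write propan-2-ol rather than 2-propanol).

The longest carbon chain that includes the carbonyl has 6 carbons, so the parent hydride is hexane.
A ketone (C=O on an internal carbon) is the principal characteristic group, giving the suffix -one.
Number the chain so that numbering from this end puts the carbonyl group at C-3 rather than C-4.
That gives the carbonyl at C-3; a methyl group at C-4.
Putting it together: 4-methylhexan-3-one.

4-methylhexan-3-one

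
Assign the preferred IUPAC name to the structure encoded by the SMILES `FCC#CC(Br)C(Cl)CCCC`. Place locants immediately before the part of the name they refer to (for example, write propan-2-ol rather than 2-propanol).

4-bromo-5-chloro-1-fluoronon-2-yne

The longest chain bearing the multiple bond is 9 carbons long (nonane).
A C≡C triple bond in the chain gives the infix -yne-.
Number the chain so that numbering from this end puts the triple bond at C-2 rather than C-7.
That gives the triple bond between C-2 and C-3; a bromo group at C-4; a chloro group at C-5; a fluoro group at C-1.
The substituents are ordered alphabetically, ignoring any di-/tri- multipliers.
Assembling the pieces gives 4-bromo-5-chloro-1-fluoronon-2-yne.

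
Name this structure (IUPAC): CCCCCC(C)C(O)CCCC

The longest chain bearing the –OH group is 11 carbons long (undecane).
An alcohol (–OH) is the principal characteristic group, giving the suffix -ol.
Choose the numbering such that numbering from this end puts the hydroxyl group at C-5 rather than C-7.
That gives the hydroxyl at C-5; a methyl group at C-6.
Putting it together: 6-methylundecan-5-ol.

6-methylundecan-5-ol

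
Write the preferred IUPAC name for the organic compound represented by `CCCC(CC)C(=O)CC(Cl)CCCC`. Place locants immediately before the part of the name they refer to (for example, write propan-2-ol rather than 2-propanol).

The longest carbon chain that includes the carbonyl has 11 carbons, so the parent hydride is undecane.
The principal characteristic group is a ketone (C=O on an internal carbon), named with the suffix -one.
The numbering direction is chosen so that numbering from this end puts the carbonyl group at C-5 rather than C-7.
That gives the carbonyl at C-5; a chloro group at C-7; an ethyl group at C-4.
Prefixes are listed alphabetically: chloro, ethyl.
Putting it together: 7-chloro-4-ethylundecan-5-one.

7-chloro-4-ethylundecan-5-one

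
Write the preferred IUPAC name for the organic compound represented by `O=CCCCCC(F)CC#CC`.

Counting along the main chain through the –CHO group and the multiple bond gives 10 carbons: the parent is decane.
The highest-priority functional group is an aldehyde (terminal –CHO), so the name ends in -al.
There is one C≡C triple bond, indicated by the ending -yne.
The numbering direction is chosen so that the aldehyde carbon is C-1 by definition.
With this numbering: the triple bond between C-8 and C-9; a fluoro group at C-6.
Assembling the pieces gives 6-fluorodec-8-ynal.

6-fluorodec-8-ynal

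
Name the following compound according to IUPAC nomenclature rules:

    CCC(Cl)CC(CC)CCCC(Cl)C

The longest continuous carbon chain has 10 atoms, so the parent hydride is decane.
The numbering direction is chosen so that the substituent locant set {2,6,8} is lower than {3,5,9} at the first point of difference.
With this numbering: chloro groups at C-2 and C-8; an ethyl group at C-6.
Substituent prefixes are cited in alphabetical order (multiplying prefixes like di-/tri- are ignored for ordering).
The name is 2,8-dichloro-6-ethyldecane.

2,8-dichloro-6-ethyldecane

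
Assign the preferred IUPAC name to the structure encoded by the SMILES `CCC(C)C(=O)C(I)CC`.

3-iodo-5-methylheptan-4-one

Counting along the main chain through the carbonyl gives 7 carbons: the parent is heptane.
A ketone (C=O on an internal carbon) is the principal characteristic group, giving the suffix -one.
Number the chain so that the locant sets are identical either way, so the alphabetically earlier iodo substituent takes the lower locant (3 rather than 5).
With this numbering: the carbonyl at C-4; an iodo group at C-3; a methyl group at C-5.
Prefixes are listed alphabetically: iodo, methyl.
The name is 3-iodo-5-methylheptan-4-one.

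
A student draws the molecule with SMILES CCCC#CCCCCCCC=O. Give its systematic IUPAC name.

The longest chain bearing the –CHO group and the multiple bond is 12 carbons long (dodecane).
The principal characteristic group is an aldehyde (terminal –CHO), named with the suffix -al.
The chain contains a C≡C triple bond, so the unsaturation ending is -yne.
Choose the numbering such that the aldehyde carbon is C-1 by definition.
This places the triple bond between C-8 and C-9.
Putting it together: dodec-8-ynal.

dodec-8-ynal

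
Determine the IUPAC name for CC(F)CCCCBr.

1-bromo-5-fluorohexane

The longest continuous carbon chain has 6 atoms, so the parent hydride is hexane.
Number the chain so that the substituent locant set {1,5} is lower than {2,6} at the first point of difference.
That gives a bromo group at C-1; a fluoro group at C-5.
Substituent prefixes are cited in alphabetical order (multiplying prefixes like di-/tri- are ignored for ordering).
Assembling the pieces gives 1-bromo-5-fluorohexane.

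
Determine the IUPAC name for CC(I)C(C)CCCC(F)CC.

The longest carbon chain is 9 atoms: the parent is nonane.
The numbering direction is chosen so that the substituent locant set {2,3,7} is lower than {3,7,8} at the first point of difference.
With this numbering: a fluoro group at C-7; an iodo group at C-2; a methyl group at C-3.
Substituent prefixes are cited in alphabetical order (multiplying prefixes like di-/tri- are ignored for ordering).
Assembling the pieces gives 7-fluoro-2-iodo-3-methylnonane.

7-fluoro-2-iodo-3-methylnonane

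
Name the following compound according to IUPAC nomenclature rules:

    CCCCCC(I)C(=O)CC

The longest carbon chain that includes the carbonyl has 9 carbons, so the parent hydride is nonane.
The principal characteristic group is a ketone (C=O on an internal carbon), named with the suffix -one.
Number the chain so that numbering from this end puts the carbonyl group at C-3 rather than C-7.
This places the carbonyl at C-3; an iodo group at C-4.
Assembling the pieces gives 4-iodononan-3-one.

4-iodononan-3-one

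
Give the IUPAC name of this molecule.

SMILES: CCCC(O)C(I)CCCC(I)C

The longest chain bearing the –OH group is 10 carbons long (decane).
The highest-priority functional group is an alcohol (–OH), so the name ends in -ol.
Choose the numbering such that numbering from this end puts the hydroxyl group at C-4 rather than C-7.
That gives the hydroxyl at C-4; iodo groups at C-5 and C-9.
Assembling the pieces gives 5,9-diiododecan-4-ol.

5,9-diiododecan-4-ol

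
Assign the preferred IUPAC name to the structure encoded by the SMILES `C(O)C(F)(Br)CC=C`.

Counting along the main chain through the –OH group and the multiple bond gives 5 carbons: the parent is pentane.
The highest-priority functional group is an alcohol (–OH), so the name ends in -ol.
The chain contains a C=C double bond, so the unsaturation ending is -ene.
Number the chain so that numbering from this end puts the hydroxyl group at C-1 rather than C-5.
That gives the hydroxyl at C-1; the double bond between C-4 and C-5; a bromo group at C-2; a fluoro group at C-2.
Prefixes are listed alphabetically: bromo, fluoro.
Putting it together: 2-bromo-2-fluoropent-4-en-1-ol.

2-bromo-2-fluoropent-4-en-1-ol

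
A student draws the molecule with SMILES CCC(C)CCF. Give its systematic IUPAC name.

1-fluoro-3-methylpentane

The longest continuous carbon chain has 5 atoms, so the parent hydride is pentane.
The numbering direction is chosen so that the substituent locant set {1,3} is lower than {3,5} at the first point of difference.
That gives a fluoro group at C-1; a methyl group at C-3.
Prefixes are listed alphabetically: fluoro, methyl.
Assembling the pieces gives 1-fluoro-3-methylpentane.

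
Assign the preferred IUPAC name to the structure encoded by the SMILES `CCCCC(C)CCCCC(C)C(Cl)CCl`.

The longest continuous carbon chain has 12 atoms, so the parent hydride is dodecane.
Number the chain so that the substituent locant set {1,2,3,8} is lower than {5,10,11,12} at the first point of difference.
That gives chloro groups at C-1 and C-2; methyl groups at C-3 and C-8.
The substituents are ordered alphabetically, ignoring any di-/tri- multipliers.
The name is 1,2-dichloro-3,8-dimethyldodecane.

1,2-dichloro-3,8-dimethyldodecane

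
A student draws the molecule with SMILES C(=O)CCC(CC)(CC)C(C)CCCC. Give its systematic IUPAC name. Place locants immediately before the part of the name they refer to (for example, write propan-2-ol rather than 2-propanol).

The longest carbon chain that includes the –CHO group has 9 carbons, so the parent hydride is nonane.
The highest-priority functional group is an aldehyde (terminal –CHO), so the name ends in -al.
Choose the numbering such that the aldehyde carbon is C-1 by definition.
With this numbering: two ethyl groups at C-4; a methyl group at C-5.
The substituents are ordered alphabetically, ignoring any di-/tri- multipliers.
Assembling the pieces gives 4,4-diethyl-5-methylnonanal.

4,4-diethyl-5-methylnonanal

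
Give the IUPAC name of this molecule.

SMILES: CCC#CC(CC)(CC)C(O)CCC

5,5-diethylnon-6-yn-4-ol

The longest carbon chain that includes the –OH group and the multiple bond has 9 carbons, so the parent hydride is nonane.
An alcohol (–OH) is the principal characteristic group, giving the suffix -ol.
A C≡C triple bond in the chain gives the infix -yne-.
Choose the numbering such that numbering from this end puts the hydroxyl group at C-4 rather than C-6.
With this numbering: the hydroxyl at C-4; the triple bond between C-6 and C-7; two ethyl groups at C-5.
The name is 5,5-diethylnon-6-yn-4-ol.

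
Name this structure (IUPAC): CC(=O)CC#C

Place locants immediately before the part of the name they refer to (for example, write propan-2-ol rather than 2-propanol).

pent-4-yn-2-one

Counting along the main chain through the carbonyl and the multiple bond gives 5 carbons: the parent is pentane.
The principal characteristic group is a ketone (C=O on an internal carbon), named with the suffix -one.
The chain contains a C≡C triple bond, so the unsaturation ending is -yne.
Choose the numbering such that numbering from this end puts the carbonyl group at C-2 rather than C-4.
That gives the carbonyl at C-2; the triple bond between C-4 and C-5.
Putting it together: pent-4-yn-2-one.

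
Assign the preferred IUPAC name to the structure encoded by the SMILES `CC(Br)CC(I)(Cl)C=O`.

4-bromo-2-chloro-2-iodopentanal

Counting along the main chain through the –CHO group gives 5 carbons: the parent is pentane.
An aldehyde (terminal –CHO) is the principal characteristic group, giving the suffix -al.
Choose the numbering such that the aldehyde carbon is C-1 by definition.
This places a bromo group at C-4; a chloro group at C-2; an iodo group at C-2.
Substituent prefixes are cited in alphabetical order (multiplying prefixes like di-/tri- are ignored for ordering).
The name is 4-bromo-2-chloro-2-iodopentanal.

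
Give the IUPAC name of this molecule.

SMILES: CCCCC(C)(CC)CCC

The parent chain contains 8 carbons (octane).
The numbering direction is chosen so that the substituent locant set {4,4} is lower than {5,5} at the first point of difference.
That gives an ethyl group at C-4; a methyl group at C-4.
Substituent prefixes are cited in alphabetical order (multiplying prefixes like di-/tri- are ignored for ordering).
Putting it together: 4-ethyl-4-methyloctane.

4-ethyl-4-methyloctane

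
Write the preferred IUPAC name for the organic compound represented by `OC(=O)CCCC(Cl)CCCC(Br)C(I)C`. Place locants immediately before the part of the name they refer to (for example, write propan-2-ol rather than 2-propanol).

The longest carbon chain that includes the –COOH group has 11 carbons, so the parent hydride is undecane.
The principal characteristic group is a carboxylic acid (terminal –COOH), named with the suffix -oic acid.
Number the chain so that the carboxylic acid carbon is C-1 by definition.
That gives a bromo group at C-9; a chloro group at C-5; an iodo group at C-10.
The substituents are ordered alphabetically, ignoring any di-/tri- multipliers.
Putting it together: 9-bromo-5-chloro-10-iodoundecanoic acid.

9-bromo-5-chloro-10-iodoundecanoic acid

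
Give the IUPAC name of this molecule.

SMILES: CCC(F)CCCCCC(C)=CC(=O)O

9-fluoro-3-methylundec-2-enoic acid

The longest carbon chain that includes the –COOH group and the multiple bond has 11 carbons, so the parent hydride is undecane.
The principal characteristic group is a carboxylic acid (terminal –COOH), named with the suffix -oic acid.
There is one C=C double bond, indicated by the ending -ene.
Number the chain so that the carboxylic acid carbon is C-1 by definition.
With this numbering: the double bond between C-2 and C-3; a fluoro group at C-9; a methyl group at C-3.
Prefixes are listed alphabetically: fluoro, methyl.
Putting it together: 9-fluoro-3-methylundec-2-enoic acid.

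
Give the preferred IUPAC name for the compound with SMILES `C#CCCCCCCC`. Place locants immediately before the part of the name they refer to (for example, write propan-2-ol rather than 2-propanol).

Counting along the main chain through the multiple bond gives 9 carbons: the parent is nonane.
A C≡C triple bond in the chain gives the infix -yne-.
Number the chain so that numbering from this end puts the triple bond at C-1 rather than C-8.
That gives the triple bond between C-1 and C-2.
The name is non-1-yne.

non-1-yne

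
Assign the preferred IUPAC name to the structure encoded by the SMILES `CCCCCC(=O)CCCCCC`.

dodecan-6-one

The longest chain bearing the carbonyl is 12 carbons long (dodecane).
A ketone (C=O on an internal carbon) is the principal characteristic group, giving the suffix -one.
Choose the numbering such that numbering from this end puts the carbonyl group at C-6 rather than C-7.
This places the carbonyl at C-6.
Putting it together: dodecan-6-one.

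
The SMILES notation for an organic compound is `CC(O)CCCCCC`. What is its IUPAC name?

octan-2-ol

The longest chain bearing the –OH group is 8 carbons long (octane).
The principal characteristic group is an alcohol (–OH), named with the suffix -ol.
Choose the numbering such that numbering from this end puts the hydroxyl group at C-2 rather than C-7.
This places the hydroxyl at C-2.
Assembling the pieces gives octan-2-ol.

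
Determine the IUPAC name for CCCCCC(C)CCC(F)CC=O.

3-fluoro-6-methylundecanal

The longest chain bearing the –CHO group is 11 carbons long (undecane).
The principal characteristic group is an aldehyde (terminal –CHO), named with the suffix -al.
Number the chain so that the aldehyde carbon is C-1 by definition.
With this numbering: a fluoro group at C-3; a methyl group at C-6.
Prefixes are listed alphabetically: fluoro, methyl.
The name is 3-fluoro-6-methylundecanal.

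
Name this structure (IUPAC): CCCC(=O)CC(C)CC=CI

9-iodo-6-methylnon-8-en-4-one

The longest carbon chain that includes the carbonyl and the multiple bond has 9 carbons, so the parent hydride is nonane.
The principal characteristic group is a ketone (C=O on an internal carbon), named with the suffix -one.
A C=C double bond in the chain gives the infix -ene-.
Number the chain so that numbering from this end puts the carbonyl group at C-4 rather than C-6.
With this numbering: the carbonyl at C-4; the double bond between C-8 and C-9; an iodo group at C-9; a methyl group at C-6.
Substituent prefixes are cited in alphabetical order (multiplying prefixes like di-/tri- are ignored for ordering).
Assembling the pieces gives 9-iodo-6-methylnon-8-en-4-one.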